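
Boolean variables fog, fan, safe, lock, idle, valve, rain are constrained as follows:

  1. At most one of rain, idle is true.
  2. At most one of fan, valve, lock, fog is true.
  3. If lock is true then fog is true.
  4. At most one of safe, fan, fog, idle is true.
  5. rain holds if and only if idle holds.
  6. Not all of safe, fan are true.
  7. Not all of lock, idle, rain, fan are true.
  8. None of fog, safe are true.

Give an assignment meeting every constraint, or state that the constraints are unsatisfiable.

fog = False; fan = False; safe = False; lock = False; idle = False; valve = True; rain = False

  (1) {rain, idle}: 0 true — at most one ✓
  (2) {fan, valve, lock, fog}: 1 true — at most one ✓
  (3) lock=F ⇒ fog: vacuous ✓
  (4) {safe, fan, fog, idle}: 0 true — at most one ✓
  (5) rain=F, idle=F — same ✓
  (6) {safe, fan}: 0/2 true — not all ✓
  (7) {lock, idle, rain, fan}: 0/4 true — not all ✓
  (8) {fog, safe}: 0 true — none ✓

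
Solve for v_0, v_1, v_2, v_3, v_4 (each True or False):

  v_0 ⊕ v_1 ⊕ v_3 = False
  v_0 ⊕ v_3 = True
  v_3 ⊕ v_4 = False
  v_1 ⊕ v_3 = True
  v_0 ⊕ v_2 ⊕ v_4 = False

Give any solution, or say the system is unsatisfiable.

v_0 = True, v_1 = True, v_2 = True, v_3 = False, v_4 = False

v_0 ⊕ v_1 ⊕ v_3 = T ⊕ T ⊕ F = False ✓
v_0 ⊕ v_3 = T ⊕ F = True ✓
v_3 ⊕ v_4 = F ⊕ F = False ✓
v_1 ⊕ v_3 = T ⊕ F = True ✓
v_0 ⊕ v_2 ⊕ v_4 = T ⊕ T ⊕ F = False ✓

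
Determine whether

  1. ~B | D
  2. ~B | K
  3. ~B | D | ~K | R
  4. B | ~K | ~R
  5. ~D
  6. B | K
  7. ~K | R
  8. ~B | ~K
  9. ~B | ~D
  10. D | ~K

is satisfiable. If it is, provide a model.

Unsatisfiable — no assignment works.

Case D = True:
  Clause (~D) is falsified — contradiction.
Case D = False:
  (~B | D) forces B = False.
  (B | K) forces K = True.
  Clause (D | ~K) is falsified — contradiction.
Both cases fail, so the formula is unsatisfiable.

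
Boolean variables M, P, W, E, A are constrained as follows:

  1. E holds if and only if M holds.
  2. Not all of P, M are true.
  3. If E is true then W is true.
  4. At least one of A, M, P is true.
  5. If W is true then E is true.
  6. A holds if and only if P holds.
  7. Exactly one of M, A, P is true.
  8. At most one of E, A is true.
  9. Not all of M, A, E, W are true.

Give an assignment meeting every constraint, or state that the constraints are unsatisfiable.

M = True, P = False, W = True, E = True, A = False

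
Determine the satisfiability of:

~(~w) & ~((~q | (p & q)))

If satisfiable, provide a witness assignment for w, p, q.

w: True; p: False; q: True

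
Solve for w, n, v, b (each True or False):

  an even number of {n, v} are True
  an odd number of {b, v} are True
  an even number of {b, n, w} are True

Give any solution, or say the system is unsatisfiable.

w: True, n: False, v: False, b: True

{n, v}: 0 true → even ✓
{b, v}: 1 true → odd ✓
{b, n, w}: 2 true → even ✓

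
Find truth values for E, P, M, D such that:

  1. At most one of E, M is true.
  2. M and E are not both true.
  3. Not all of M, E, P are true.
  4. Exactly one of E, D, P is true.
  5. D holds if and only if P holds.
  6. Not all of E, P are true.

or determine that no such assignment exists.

E = True, P = False, M = False, D = False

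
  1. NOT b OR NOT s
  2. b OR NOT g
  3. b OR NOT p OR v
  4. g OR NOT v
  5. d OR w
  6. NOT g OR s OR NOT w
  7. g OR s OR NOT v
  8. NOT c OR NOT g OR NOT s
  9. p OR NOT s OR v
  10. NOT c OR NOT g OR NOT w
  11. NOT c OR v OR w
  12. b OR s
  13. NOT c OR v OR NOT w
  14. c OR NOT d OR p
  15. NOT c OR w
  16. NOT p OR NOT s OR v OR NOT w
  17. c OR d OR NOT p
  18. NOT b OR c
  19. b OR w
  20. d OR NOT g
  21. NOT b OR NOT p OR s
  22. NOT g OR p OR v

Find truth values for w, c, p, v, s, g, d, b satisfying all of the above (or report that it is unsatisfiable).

The formula is unsatisfiable.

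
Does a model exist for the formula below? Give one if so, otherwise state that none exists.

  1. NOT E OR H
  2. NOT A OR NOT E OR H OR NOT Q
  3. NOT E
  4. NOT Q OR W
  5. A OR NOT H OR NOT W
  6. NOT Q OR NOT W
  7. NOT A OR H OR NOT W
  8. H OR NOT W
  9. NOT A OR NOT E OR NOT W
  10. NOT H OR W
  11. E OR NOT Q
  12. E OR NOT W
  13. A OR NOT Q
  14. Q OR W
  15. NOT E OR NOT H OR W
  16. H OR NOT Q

Case E = True:
  Clause (NOT E) is falsified — contradiction.
Case E = False:
  (E OR NOT Q) forces Q = False.
  (E OR NOT W) forces W = False.
  Clause (Q OR W) is falsified — contradiction.
Both cases fail, so the formula is unsatisfiable.

UNSATISFIABLE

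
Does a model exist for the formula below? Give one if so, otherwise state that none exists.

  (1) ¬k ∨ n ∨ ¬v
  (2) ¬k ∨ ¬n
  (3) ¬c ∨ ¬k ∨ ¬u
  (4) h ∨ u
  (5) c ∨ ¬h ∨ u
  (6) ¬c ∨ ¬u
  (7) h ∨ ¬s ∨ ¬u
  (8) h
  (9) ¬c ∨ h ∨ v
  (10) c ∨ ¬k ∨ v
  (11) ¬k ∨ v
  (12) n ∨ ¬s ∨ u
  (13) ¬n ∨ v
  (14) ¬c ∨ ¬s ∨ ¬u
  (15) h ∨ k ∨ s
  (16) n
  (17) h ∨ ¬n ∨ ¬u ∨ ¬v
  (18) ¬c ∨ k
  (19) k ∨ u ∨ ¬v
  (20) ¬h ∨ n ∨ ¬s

k = False, u = True, h = True, c = False, v = True, s = False, n = True

Unit clause (h) forces h = True.
Unit clause (n) forces n = True.
In (¬k ∨ ¬n) only ¬k is left, so k = False.
In (¬n ∨ v) only v is left, so v = True.
In (¬c ∨ k) only ¬c is left, so c = False.
In (k ∨ u ∨ ¬v) only u is left, so u = True.
Set s = False.
All clauses satisfied.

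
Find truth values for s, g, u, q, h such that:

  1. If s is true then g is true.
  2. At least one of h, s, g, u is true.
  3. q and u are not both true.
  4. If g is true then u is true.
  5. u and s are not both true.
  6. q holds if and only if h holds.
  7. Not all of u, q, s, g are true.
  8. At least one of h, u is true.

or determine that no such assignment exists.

s = False, g = False, u = False, q = True, h = True

  (1) s=F ⇒ g: vacuous ✓
  (2) {h, s, g, u}: 1 true — at least one ✓
  (3) q=T, u=F — not both ✓
  (4) g=F ⇒ u: vacuous ✓
  (5) u=F, s=F — not both ✓
  (6) q=T, h=T — same ✓
  (7) {u, q, s, g}: 1/4 true — not all ✓
  (8) {h, u}: 1 true — at least one ✓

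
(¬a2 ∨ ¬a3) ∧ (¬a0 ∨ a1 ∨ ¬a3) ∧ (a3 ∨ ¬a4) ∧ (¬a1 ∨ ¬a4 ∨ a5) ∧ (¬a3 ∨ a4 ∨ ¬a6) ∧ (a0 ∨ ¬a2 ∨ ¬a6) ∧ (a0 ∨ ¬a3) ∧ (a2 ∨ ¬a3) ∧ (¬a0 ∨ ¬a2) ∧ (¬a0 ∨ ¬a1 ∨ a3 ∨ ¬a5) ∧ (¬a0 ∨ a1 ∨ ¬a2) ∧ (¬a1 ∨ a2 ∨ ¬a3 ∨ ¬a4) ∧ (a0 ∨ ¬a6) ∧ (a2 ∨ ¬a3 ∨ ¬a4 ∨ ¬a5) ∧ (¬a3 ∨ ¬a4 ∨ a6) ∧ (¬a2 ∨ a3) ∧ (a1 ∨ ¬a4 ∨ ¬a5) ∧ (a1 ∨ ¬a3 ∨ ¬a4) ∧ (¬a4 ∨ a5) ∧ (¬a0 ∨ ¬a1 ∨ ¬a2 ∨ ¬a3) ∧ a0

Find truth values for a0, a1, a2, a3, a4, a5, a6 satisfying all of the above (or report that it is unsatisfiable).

a0=T, a1=T, a2=F, a3=F, a4=F, a5=F, a6=T

Unit clause (a0) forces a0 = True.
In (¬a0 ∨ ¬a2) only ¬a2 is left, so a2 = False.
In (a2 ∨ ¬a3) only ¬a3 is left, so a3 = False.
In (a3 ∨ ¬a4) only ¬a4 is left, so a4 = False.
Set a1 = True.
  then (¬a0 ∨ ¬a1 ∨ a3 ∨ ¬a5) forces a5 = False.
Set a6 = True.
All clauses satisfied.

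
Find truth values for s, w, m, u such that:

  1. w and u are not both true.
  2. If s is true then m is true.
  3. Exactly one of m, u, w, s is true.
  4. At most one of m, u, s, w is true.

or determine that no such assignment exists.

s: False; w: False; m: False; u: True

  (1) w=F, u=T — not both ✓
  (2) s=F ⇒ m: vacuous ✓
  (3) {m, u, w, s}: 1 true — exactly one ✓
  (4) {m, u, s, w}: 1 true — at most one ✓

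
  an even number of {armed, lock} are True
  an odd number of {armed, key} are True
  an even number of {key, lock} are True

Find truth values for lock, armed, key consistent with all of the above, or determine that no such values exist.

Adding constraints 1, 2, 3 mod 2: every variable appears an even number of times on the left, so the left side is 0.
But the right sides sum to 1 (mod 2). 0 ≠ 1 — the system is inconsistent.

No satisfying assignment exists.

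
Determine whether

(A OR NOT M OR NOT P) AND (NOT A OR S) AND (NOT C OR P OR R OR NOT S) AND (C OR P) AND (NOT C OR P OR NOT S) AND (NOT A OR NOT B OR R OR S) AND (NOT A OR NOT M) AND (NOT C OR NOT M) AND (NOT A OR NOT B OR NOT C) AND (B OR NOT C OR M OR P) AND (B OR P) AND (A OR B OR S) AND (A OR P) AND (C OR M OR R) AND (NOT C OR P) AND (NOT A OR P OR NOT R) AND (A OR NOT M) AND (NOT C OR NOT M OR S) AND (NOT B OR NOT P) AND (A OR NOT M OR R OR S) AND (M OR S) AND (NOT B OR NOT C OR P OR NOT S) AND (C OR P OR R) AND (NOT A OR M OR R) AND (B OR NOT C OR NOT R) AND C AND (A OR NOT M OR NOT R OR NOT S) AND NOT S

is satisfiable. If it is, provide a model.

Case M = True:
  (NOT A OR NOT M) forces A = False.
  Clause (A OR NOT M) is falsified — contradiction.
Case M = False:
  (M OR S) forces S = True.
  Clause (NOT S) is falsified — contradiction.
Both cases fail, so the formula is unsatisfiable.

The formula is unsatisfiable.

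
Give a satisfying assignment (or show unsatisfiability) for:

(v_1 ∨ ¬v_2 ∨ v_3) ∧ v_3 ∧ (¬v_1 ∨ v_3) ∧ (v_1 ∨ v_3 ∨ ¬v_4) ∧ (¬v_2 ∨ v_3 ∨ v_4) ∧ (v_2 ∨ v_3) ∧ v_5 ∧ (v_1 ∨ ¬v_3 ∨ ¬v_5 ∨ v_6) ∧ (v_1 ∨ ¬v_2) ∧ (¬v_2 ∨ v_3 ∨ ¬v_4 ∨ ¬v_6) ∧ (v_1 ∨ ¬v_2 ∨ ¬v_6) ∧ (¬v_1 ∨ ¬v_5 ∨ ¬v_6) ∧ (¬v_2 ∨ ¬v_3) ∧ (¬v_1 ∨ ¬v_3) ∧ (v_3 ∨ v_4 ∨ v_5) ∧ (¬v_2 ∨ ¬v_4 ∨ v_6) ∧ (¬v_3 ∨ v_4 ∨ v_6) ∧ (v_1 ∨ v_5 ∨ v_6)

v_1 = False; v_2 = False; v_3 = True; v_4 = True; v_5 = True; v_6 = True

Unit clause (v_3) forces v_3 = True.
Unit clause (v_5) forces v_5 = True.
In (¬v_2 ∨ ¬v_3) only ¬v_2 is left, so v_2 = False.
In (¬v_1 ∨ ¬v_3) only ¬v_1 is left, so v_1 = False.
In (v_1 ∨ ¬v_3 ∨ ¬v_5 ∨ v_6) only v_6 is left, so v_6 = True.
Set v_4 = True.
All clauses satisfied.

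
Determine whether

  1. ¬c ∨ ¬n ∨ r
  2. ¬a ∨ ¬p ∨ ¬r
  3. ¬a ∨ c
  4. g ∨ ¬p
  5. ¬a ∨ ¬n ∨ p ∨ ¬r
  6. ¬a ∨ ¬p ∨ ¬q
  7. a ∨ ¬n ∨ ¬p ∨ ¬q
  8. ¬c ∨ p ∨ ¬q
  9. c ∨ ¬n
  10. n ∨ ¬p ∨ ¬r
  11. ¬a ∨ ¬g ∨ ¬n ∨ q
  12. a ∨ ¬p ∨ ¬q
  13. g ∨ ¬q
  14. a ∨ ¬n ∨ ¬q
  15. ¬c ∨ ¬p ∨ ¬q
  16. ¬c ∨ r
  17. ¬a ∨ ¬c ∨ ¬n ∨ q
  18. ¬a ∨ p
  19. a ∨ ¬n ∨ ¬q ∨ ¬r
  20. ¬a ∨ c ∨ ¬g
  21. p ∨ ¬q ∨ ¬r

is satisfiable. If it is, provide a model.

n = False, p = False, c = True, a = False, r = True, q = False, g = False

Set n = False.
Set p = False.
  then (¬a ∨ p) forces a = False.
Set c = True.
  then (¬c ∨ p ∨ ¬q) forces q = False.
  then (¬c ∨ r) forces r = True.
Set g = False.
All clauses satisfied.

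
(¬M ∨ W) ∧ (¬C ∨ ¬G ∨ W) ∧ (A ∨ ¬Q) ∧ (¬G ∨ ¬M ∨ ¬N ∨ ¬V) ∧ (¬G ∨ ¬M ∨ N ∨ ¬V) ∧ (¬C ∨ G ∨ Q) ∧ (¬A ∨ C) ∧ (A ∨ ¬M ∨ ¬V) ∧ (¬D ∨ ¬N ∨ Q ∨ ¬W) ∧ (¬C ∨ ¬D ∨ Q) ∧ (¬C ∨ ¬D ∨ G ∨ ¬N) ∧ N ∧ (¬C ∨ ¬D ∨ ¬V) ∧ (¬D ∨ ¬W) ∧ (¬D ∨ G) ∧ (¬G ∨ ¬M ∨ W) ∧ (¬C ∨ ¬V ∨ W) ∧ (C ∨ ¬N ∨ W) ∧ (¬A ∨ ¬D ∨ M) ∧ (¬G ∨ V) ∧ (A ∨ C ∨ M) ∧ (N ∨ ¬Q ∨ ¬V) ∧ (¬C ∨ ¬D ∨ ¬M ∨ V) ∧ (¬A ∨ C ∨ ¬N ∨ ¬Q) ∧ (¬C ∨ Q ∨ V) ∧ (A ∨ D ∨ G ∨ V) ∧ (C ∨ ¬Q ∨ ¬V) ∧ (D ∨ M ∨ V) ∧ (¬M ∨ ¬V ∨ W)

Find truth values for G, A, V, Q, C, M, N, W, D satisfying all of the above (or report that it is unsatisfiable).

G: True, A: True, V: True, Q: True, C: True, M: False, N: True, W: True, D: False

Unit clause (N) forces N = True.
Set G = True.
  then (¬G ∨ V) forces V = True.
  then (¬G ∨ ¬M ∨ ¬N ∨ ¬V) forces M = False.
Set A = True.
  then (¬A ∨ C) forces C = True.
  then (¬C ∨ ¬D ∨ ¬V) forces D = False.
  then (¬C ∨ ¬V ∨ W) forces W = True.
Set Q = True.
All clauses satisfied.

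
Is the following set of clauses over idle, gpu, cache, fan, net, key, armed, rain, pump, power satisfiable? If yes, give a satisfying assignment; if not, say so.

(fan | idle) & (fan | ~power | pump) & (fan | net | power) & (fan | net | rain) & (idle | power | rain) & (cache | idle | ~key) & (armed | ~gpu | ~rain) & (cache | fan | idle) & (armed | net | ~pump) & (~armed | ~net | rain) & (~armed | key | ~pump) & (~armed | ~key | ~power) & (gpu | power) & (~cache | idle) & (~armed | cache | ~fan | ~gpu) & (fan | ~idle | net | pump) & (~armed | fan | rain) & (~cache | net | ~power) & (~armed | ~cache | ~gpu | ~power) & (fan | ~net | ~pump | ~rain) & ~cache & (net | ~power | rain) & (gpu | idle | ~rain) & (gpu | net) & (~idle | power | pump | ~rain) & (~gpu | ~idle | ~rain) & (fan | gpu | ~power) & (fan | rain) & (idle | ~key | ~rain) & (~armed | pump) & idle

Unit clause (~cache) forces cache = False.
Unit clause (idle) forces idle = True.
Set gpu = True.
  then (~gpu | ~idle | ~rain) forces rain = False.
  then (fan | rain) forces fan = True.
  then (~armed | cache | ~fan | ~gpu) forces armed = False.
Set net = True.
Set key = False.
Set pump = True.
Set power = False.
All clauses satisfied.

idle: True, gpu: True, cache: False, fan: True, net: True, key: False, armed: False, rain: False, pump: True, power: False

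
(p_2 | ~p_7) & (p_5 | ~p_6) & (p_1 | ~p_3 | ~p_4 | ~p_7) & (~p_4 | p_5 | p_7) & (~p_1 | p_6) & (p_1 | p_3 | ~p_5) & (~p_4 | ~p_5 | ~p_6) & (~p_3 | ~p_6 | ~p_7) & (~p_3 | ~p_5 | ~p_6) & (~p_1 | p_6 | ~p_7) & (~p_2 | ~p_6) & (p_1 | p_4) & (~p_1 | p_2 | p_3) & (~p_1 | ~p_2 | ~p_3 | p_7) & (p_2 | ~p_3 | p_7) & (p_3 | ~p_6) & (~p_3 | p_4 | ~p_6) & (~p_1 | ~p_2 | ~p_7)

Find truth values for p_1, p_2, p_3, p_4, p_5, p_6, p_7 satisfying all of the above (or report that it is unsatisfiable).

p_1 = False, p_2 = True, p_3 = False, p_4 = True, p_5 = False, p_6 = False, p_7 = True

Try p_1 = True:
  (~p_1 | p_6) forces p_6 = True.
  (p_5 | ~p_6) forces p_5 = True.
  (~p_4 | ~p_5 | ~p_6) forces p_4 = False.
  (~p_3 | ~p_5 | ~p_6) forces p_3 = False.
  clause (p_3 | ~p_6) is falsified — backtrack.
So p_1 = False.
  then (p_1 | p_4) forces p_4 = True.
Set p_2 = True.
  then (~p_2 | ~p_6) forces p_6 = False.
Set p_3 = False.
  then (p_1 | p_3 | ~p_5) forces p_5 = False.
  then (~p_4 | p_5 | p_7) forces p_7 = True.
All clauses satisfied.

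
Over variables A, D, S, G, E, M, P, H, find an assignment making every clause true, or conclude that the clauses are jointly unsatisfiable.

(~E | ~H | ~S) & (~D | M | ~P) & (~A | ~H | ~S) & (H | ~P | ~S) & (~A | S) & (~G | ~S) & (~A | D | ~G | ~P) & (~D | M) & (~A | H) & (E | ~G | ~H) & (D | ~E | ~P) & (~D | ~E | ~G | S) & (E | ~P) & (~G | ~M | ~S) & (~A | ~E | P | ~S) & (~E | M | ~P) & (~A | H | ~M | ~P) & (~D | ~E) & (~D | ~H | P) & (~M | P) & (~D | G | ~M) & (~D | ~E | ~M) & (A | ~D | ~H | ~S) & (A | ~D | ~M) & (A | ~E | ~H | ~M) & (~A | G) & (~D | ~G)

A = False; D = False; S = False; G = False; E = True; M = False; P = False; H = True

Try A = True:
  (~A | S) forces S = True.
  (~A | ~H | ~S) forces H = False.
  clause (~A | H) is falsified — backtrack.
So A = False.
Set D = False.
Set S = False.
Set G = False.
Set E = True.
  then (D | ~E | ~P) forces P = False.
  then (~M | P) forces M = False.
Set H = True.
All clauses satisfied.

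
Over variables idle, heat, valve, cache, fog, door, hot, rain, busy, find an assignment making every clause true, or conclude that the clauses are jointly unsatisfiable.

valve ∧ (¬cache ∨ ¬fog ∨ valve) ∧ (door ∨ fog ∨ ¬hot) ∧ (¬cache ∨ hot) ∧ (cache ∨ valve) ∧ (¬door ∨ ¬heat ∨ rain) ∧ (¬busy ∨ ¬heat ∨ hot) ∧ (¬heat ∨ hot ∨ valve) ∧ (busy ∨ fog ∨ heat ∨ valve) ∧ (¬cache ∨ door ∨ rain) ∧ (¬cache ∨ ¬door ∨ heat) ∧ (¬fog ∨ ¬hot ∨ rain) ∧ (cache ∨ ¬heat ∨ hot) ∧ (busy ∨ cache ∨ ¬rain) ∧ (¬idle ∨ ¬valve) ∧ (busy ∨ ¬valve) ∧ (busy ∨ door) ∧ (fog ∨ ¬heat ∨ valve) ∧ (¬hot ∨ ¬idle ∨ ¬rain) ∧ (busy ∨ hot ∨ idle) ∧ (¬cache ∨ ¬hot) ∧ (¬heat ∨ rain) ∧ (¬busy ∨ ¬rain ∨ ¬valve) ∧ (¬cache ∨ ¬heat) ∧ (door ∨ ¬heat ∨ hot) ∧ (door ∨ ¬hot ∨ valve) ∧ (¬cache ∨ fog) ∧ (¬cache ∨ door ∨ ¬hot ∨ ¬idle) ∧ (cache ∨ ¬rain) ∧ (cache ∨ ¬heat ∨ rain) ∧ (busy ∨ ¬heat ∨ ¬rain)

idle=F; heat=F; valve=T; cache=F; fog=F; door=T; hot=F; rain=F; busy=T

Unit clause (valve) forces valve = True.
In (¬idle ∨ ¬valve) only ¬idle is left, so idle = False.
In (busy ∨ ¬valve) only busy is left, so busy = True.
In (¬busy ∨ ¬rain ∨ ¬valve) only ¬rain is left, so rain = False.
In (¬heat ∨ rain) only ¬heat is left, so heat = False.
Try cache = True:
  (¬cache ∨ hot) forces hot = True.
  clause (¬cache ∨ ¬hot) is falsified — backtrack.
So cache = False.
Set fog = False.
Set door = True.
Set hot = False.
All clauses satisfied.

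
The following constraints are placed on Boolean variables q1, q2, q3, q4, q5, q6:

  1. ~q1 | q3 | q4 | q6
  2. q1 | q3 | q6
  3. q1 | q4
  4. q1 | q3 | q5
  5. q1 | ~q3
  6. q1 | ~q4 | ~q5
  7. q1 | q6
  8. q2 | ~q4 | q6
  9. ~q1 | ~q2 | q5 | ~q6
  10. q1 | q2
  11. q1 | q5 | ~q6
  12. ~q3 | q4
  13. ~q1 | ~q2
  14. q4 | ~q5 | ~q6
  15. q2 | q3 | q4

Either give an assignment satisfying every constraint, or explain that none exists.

q1 = True, q2 = False, q3 = False, q4 = True, q5 = False, q6 = True

Try q1 = False:
  (q1 | q4) forces q4 = True.
  (q1 | ~q3) forces q3 = False.
  (q1 | q3 | q6) forces q6 = True.
  (q1 | q3 | q5) forces q5 = True.
  clause (q1 | ~q4 | ~q5) is falsified — backtrack.
So q1 = True.
  then (~q1 | ~q2) forces q2 = False.
Set q3 = False.
  then (q2 | q3 | q4) forces q4 = True.
  then (q2 | ~q4 | q6) forces q6 = True.
Set q5 = False.
All clauses satisfied.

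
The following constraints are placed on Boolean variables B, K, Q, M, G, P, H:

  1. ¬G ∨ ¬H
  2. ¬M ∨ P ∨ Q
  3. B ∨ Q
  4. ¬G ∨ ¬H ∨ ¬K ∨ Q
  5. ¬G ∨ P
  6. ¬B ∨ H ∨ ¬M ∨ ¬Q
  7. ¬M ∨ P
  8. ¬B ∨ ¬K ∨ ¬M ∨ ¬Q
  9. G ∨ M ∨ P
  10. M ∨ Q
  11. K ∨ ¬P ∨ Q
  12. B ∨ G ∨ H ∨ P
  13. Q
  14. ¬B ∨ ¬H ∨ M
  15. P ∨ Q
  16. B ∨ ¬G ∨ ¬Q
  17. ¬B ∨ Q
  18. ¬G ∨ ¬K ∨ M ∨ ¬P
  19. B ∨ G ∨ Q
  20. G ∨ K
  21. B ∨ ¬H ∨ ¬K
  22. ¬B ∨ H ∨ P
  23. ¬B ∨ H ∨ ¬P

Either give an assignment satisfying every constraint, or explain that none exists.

B = False; K = True; Q = True; M = False; G = False; P = True; H = False

Unit clause (Q) forces Q = True.
Set B = False.
  then (B ∨ ¬G ∨ ¬Q) forces G = False.
  then (G ∨ K) forces K = True.
  then (B ∨ ¬H ∨ ¬K) forces H = False.
  then (B ∨ G ∨ H ∨ P) forces P = True.
Set M = False.
All clauses satisfied.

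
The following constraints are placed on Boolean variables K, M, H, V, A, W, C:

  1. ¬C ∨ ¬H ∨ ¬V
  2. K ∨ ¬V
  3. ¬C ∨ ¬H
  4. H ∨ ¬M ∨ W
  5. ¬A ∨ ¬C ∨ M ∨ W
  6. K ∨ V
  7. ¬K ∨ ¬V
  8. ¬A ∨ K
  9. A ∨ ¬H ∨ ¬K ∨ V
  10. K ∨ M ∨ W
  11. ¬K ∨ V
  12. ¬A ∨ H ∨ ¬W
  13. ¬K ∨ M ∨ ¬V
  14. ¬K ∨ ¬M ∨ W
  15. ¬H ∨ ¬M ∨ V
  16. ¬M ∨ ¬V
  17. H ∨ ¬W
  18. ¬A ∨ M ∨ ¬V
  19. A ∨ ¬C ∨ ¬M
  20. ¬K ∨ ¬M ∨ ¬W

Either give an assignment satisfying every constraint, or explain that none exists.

Unsatisfiable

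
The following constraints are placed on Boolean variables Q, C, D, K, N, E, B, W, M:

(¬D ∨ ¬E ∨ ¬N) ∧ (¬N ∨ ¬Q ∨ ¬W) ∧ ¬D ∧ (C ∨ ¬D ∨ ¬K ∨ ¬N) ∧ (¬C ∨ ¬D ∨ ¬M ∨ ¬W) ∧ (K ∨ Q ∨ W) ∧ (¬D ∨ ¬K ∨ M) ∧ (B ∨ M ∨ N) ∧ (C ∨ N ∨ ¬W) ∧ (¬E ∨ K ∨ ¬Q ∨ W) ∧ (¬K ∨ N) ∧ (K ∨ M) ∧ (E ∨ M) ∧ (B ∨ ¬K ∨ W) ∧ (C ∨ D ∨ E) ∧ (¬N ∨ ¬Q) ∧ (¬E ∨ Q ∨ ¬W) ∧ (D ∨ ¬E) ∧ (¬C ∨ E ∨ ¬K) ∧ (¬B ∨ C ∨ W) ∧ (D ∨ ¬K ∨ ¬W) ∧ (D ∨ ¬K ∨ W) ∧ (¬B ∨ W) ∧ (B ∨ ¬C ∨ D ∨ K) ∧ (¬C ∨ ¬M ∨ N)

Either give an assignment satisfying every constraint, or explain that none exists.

Q = False, C = True, D = False, K = False, N = True, E = False, B = True, W = True, M = True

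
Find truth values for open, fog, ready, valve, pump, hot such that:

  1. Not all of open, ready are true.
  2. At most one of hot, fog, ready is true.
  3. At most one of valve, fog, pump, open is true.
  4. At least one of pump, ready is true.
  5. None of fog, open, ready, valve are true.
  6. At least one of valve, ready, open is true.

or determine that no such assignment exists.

UNSATISFIABLE

Case valve = True:
  Constraint (5) is violated (valve=T) — contradiction.
Case valve = False:
  (5) forces fog = False.
  (5) forces open = False.
  (5) forces ready = False.
  Constraint (6) is violated (valve=F, ready=F, open=F) — contradiction.
Both cases fail — unsatisfiable.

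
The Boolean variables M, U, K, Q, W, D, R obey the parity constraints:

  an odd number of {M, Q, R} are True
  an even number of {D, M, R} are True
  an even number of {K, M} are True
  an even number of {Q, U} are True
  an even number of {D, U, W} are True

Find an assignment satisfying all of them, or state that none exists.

M: True; U: True; K: True; Q: True; W: True; D: False; R: True

{M, Q, R}: 3 true → odd ✓
{D, M, R}: 2 true → even ✓
{K, M}: 2 true → even ✓
{Q, U}: 2 true → even ✓
{D, U, W}: 2 true → even ✓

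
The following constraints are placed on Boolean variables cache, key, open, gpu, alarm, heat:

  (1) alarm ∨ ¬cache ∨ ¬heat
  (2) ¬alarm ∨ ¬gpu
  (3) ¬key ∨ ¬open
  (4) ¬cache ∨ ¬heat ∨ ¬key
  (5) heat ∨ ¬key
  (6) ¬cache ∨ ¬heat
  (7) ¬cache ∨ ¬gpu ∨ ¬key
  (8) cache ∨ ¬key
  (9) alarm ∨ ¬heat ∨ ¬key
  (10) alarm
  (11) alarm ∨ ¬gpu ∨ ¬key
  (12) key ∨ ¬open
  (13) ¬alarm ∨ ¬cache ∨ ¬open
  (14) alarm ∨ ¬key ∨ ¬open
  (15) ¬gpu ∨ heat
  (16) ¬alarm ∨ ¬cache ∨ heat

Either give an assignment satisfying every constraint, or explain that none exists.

cache = False, key = False, open = False, gpu = False, alarm = True, heat = False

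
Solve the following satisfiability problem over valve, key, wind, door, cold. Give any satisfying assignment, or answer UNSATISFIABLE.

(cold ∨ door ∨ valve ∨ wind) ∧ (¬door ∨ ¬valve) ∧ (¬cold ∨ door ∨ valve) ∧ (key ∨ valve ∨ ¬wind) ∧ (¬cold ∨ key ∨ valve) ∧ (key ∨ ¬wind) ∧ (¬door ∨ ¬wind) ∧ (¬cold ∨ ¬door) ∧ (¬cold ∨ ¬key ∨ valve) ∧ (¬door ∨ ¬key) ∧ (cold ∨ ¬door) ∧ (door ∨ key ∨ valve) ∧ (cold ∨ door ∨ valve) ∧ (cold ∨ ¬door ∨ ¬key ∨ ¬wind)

Set valve = True.
  then (¬door ∨ ¬valve) forces door = False.
Set key = True.
Set wind = False.
Set cold = True.
All clauses satisfied.

valve = True, key = True, wind = False, door = False, cold = True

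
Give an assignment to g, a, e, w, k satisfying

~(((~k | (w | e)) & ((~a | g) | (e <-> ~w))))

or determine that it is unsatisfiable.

g: False; a: True; e: False; w: False; k: False

  ~(((~k | (w | e)) & ((~a | g) | (e <-> ~w)))) = True
    (~k | (w | e)) & ((~a | g) | (e <-> ~w)) = False
      ~k | (w | e) = True
        ~k = True
        w | e = False
      (~a | g) | (e <-> ~w) = False
        ~a | g = False
          ~a = False
        e <-> ~w = False
          ~w = True
The formula evaluates to True.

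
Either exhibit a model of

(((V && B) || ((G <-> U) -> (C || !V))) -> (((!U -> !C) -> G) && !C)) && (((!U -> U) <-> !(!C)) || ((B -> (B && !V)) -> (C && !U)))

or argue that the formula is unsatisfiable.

B = True; V = True; U = False; C = False; G = True

  ((V && B) || ((G <-> U) -> (C || !V))) -> (((!U -> !C) -> G) && !C) = True
    (V && B) || ((G <-> U) -> (C || !V)) = True
      V && B = True
      (G <-> U) -> (C || !V) = True
        G <-> U = False
        C || !V = False
          !V = False
    ((!U -> !C) -> G) && !C = True
      (!U -> !C) -> G = True
        !U -> !C = True
          !U = True
          !C = True
      !C = True
  ((!U -> U) <-> !(!C)) || ((B -> (B && !V)) -> (C && !U)) = True
    (!U -> U) <-> !(!C) = True
      !U -> U = False
        !U = True
      !(!C) = False
        !C = True
    (B -> (B && !V)) -> (C && !U) = True
      B -> (B && !V) = False
        B && !V = False
          !V = False
      C && !U = False
        !U = True
Both conjuncts True, so the formula holds.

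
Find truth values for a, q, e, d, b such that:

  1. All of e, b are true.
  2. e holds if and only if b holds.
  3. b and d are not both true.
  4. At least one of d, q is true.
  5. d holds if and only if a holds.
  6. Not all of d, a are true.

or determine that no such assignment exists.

a=F, q=T, e=T, d=F, b=T

  (1) {e, b}: all 2 true ✓
  (2) e=T, b=T — same ✓
  (3) b=T, d=F — not both ✓
  (4) {d, q}: 1 true — at least one ✓
  (5) d=F, a=F — same ✓
  (6) {d, a}: 0/2 true — not all ✓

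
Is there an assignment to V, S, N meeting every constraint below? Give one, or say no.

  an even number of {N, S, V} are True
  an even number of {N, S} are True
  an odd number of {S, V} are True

V = False, S = True, N = True

{N, S, V}: 2 true → even ✓
{N, S}: 2 true → even ✓
{S, V}: 1 true → odd ✓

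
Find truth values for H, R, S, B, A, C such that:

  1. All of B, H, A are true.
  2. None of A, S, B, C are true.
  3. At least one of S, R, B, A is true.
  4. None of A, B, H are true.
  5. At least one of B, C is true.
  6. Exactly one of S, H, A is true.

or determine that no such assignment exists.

Case H = True:
  Constraint (4) is violated (H=T) — contradiction.
Case H = False:
  Constraint (1) is violated (H=F) — contradiction.
Both cases fail — unsatisfiable.

No satisfying assignment exists.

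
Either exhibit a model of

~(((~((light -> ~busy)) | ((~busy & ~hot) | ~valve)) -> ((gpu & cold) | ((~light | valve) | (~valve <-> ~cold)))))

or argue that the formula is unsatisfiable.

hot = True, valve = False, gpu = False, busy = True, light = True, cold = True

  ~(((~((light -> ~busy)) | ((~busy & ~hot) | ~valve)) -> ((gpu & cold) | ((~light | valve) | (~valve <-> ~cold))))) = True
    (~((light -> ~busy)) | ((~busy & ~hot) | ~valve)) -> ((gpu & cold) | ((~light | valve) | (~valve <-> ~cold))) = False
      ~((light -> ~busy)) | ((~busy & ~hot) | ~valve) = True
        ~((light -> ~busy)) = True
          light -> ~busy = False
            ~busy = False
        (~busy & ~hot) | ~valve = True
          ~busy & ~hot = False
            ~busy = False
            ~hot = False
          ~valve = True
      (gpu & cold) | ((~light | valve) | (~valve <-> ~cold)) = False
        gpu & cold = False
        (~light | valve) | (~valve <-> ~cold) = False
          ~light | valve = False
            ~light = False
          ~valve <-> ~cold = False
            ~valve = True
            ~cold = False
The formula evaluates to True.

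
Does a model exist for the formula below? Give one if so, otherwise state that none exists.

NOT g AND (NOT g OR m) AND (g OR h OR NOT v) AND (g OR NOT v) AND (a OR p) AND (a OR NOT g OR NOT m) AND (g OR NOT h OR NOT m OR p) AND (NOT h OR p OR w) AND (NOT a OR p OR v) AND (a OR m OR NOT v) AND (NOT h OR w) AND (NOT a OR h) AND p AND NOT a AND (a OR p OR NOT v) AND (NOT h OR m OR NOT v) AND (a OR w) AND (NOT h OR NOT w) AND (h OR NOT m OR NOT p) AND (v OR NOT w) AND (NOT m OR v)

Unsatisfiable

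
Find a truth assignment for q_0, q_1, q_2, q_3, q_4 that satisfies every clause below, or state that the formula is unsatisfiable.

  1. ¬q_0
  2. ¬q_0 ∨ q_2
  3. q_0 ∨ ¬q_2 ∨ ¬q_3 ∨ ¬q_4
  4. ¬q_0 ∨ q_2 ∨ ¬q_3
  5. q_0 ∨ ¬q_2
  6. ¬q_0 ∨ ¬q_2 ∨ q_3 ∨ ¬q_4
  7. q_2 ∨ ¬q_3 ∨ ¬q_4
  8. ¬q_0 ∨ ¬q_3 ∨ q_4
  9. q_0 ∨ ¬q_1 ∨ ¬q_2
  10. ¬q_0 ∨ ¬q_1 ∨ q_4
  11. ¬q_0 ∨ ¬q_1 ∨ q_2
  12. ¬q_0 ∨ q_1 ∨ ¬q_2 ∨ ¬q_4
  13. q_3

q_0=F, q_1=T, q_2=F, q_3=T, q_4=F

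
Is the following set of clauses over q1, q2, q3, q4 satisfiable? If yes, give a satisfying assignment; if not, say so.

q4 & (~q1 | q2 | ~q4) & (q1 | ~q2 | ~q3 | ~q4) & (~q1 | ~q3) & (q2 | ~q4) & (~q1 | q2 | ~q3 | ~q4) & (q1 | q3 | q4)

q1: False, q2: True, q3: False, q4: True

Unit clause (q4) forces q4 = True.
In (q2 | ~q4) only q2 is left, so q2 = True.
Set q1 = False.
  then (q1 | ~q2 | ~q3 | ~q4) forces q3 = False.
All clauses satisfied.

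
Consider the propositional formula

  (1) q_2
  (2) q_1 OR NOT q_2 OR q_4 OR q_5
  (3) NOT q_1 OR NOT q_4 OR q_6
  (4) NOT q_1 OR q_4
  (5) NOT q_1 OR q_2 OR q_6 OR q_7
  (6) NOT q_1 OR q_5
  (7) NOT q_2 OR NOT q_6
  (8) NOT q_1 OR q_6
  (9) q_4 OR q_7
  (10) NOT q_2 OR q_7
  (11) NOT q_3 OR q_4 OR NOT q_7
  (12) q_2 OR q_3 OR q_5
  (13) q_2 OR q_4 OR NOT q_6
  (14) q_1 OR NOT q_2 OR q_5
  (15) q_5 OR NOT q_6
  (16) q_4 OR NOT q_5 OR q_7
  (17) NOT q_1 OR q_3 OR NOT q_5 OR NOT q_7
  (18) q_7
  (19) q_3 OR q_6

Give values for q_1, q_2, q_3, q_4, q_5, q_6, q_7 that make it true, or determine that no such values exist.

Unit clause (q_2) forces q_2 = True.
In (NOT q_2 OR NOT q_6) only NOT q_6 is left, so q_6 = False.
In (NOT q_1 OR q_6) only NOT q_1 is left, so q_1 = False.
In (NOT q_2 OR q_7) only q_7 is left, so q_7 = True.
In (q_1 OR NOT q_2 OR q_5) only q_5 is left, so q_5 = True.
In (q_3 OR q_6) only q_3 is left, so q_3 = True.
In (NOT q_3 OR q_4 OR NOT q_7) only q_4 is left, so q_4 = True.
All clauses satisfied.

q_1 = False; q_2 = True; q_3 = True; q_4 = True; q_5 = True; q_6 = False; q_7 = True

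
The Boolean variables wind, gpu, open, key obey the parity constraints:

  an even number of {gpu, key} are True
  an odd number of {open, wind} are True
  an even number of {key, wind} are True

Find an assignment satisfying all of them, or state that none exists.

wind = True, gpu = True, open = False, key = True

{gpu, key}: 2 true → even ✓
{open, wind}: 1 true → odd ✓
{key, wind}: 2 true → even ✓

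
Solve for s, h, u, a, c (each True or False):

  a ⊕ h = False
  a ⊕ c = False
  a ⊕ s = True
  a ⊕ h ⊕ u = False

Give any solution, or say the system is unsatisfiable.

s = False, h = True, u = False, a = True, c = True

a ⊕ h = T ⊕ T = False ✓
a ⊕ c = T ⊕ T = False ✓
a ⊕ s = T ⊕ F = True ✓
a ⊕ h ⊕ u = T ⊕ T ⊕ F = False ✓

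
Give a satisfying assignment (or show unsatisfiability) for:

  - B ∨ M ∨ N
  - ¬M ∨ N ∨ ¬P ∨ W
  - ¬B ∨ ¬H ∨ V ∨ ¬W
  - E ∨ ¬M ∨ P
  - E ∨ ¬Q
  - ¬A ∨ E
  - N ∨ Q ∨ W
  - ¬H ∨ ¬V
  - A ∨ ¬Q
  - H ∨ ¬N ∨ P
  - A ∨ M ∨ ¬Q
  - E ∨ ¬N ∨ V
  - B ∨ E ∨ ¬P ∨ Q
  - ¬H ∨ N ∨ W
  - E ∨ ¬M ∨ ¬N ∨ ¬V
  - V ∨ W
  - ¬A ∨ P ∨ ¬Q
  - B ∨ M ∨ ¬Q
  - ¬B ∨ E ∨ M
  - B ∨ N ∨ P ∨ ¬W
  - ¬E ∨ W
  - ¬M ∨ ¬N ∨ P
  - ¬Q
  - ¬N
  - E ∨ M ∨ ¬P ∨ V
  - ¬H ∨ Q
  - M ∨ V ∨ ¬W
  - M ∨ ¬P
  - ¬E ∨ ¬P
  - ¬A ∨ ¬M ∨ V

M: True, P: True, A: False, V: False, H: False, Q: False, N: False, E: False, B: True, W: True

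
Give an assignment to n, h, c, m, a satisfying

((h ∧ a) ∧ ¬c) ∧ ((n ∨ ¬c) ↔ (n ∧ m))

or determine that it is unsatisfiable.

n = True, h = True, c = False, m = True, a = True

  (h ∧ a) ∧ ¬c = True
    h ∧ a = True
    ¬c = True
  (n ∨ ¬c) ↔ (n ∧ m) = True
    n ∨ ¬c = True
      ¬c = True
    n ∧ m = True
Both conjuncts True, so the formula holds.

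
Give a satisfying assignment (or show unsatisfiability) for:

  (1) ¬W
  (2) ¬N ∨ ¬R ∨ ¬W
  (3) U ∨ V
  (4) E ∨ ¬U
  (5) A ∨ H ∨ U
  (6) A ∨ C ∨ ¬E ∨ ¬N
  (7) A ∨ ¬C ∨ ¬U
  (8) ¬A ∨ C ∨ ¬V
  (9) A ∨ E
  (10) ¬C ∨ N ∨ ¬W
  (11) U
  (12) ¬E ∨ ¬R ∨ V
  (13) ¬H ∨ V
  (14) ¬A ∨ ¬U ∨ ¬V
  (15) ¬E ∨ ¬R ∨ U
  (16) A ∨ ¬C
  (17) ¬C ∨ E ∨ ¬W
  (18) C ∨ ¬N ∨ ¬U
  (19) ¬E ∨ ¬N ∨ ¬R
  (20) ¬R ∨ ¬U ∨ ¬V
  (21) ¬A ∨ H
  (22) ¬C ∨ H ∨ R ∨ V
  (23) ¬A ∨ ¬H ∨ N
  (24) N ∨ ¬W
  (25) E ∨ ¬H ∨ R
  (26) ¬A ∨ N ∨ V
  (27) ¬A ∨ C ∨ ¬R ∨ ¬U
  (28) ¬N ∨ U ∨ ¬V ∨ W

V = True; H = False; C = False; R = False; A = False; U = True; E = True; N = False; W = False

Unit clause (¬W) forces W = False.
Unit clause (U) forces U = True.
In (E ∨ ¬U) only E is left, so E = True.
Set V = True.
  then (¬A ∨ ¬U ∨ ¬V) forces A = False.
  then (A ∨ ¬C) forces C = False.
  then (C ∨ ¬N ∨ ¬U) forces N = False.
  then (¬R ∨ ¬U ∨ ¬V) forces R = False.
Set H = False.
All clauses satisfied.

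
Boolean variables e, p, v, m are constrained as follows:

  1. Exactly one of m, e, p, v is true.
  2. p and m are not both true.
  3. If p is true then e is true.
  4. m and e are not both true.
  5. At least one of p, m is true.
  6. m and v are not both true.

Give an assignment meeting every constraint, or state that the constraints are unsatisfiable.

e: False, p: False, v: False, m: True

  (1) {m, e, p, v}: 1 true — exactly one ✓
  (2) p=F, m=T — not both ✓
  (3) p=F ⇒ e: vacuous ✓
  (4) m=T, e=F — not both ✓
  (5) {p, m}: 1 true — at least one ✓
  (6) m=T, v=F — not both ✓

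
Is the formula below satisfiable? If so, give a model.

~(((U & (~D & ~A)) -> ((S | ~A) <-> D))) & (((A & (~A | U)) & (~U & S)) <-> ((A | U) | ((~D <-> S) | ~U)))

No satisfying assignment exists.

The conjunct ((A & (~A | U)) & (~U & S)) <-> ((A | U) | ((~D <-> S) | ~U)) is unsatisfiable on its own:
  U = True: this becomes (A & False) <-> (True | (~D <-> S)) = False.
  U = False: simplifies to (A & ~A) & S.
    A = True: the conjunct ~A is False.
    A = False: the conjunct A is False.
So the whole conjunction is unsatisfiable.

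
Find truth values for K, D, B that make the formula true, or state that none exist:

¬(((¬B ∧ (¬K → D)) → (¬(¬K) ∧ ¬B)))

K = False, D = True, B = False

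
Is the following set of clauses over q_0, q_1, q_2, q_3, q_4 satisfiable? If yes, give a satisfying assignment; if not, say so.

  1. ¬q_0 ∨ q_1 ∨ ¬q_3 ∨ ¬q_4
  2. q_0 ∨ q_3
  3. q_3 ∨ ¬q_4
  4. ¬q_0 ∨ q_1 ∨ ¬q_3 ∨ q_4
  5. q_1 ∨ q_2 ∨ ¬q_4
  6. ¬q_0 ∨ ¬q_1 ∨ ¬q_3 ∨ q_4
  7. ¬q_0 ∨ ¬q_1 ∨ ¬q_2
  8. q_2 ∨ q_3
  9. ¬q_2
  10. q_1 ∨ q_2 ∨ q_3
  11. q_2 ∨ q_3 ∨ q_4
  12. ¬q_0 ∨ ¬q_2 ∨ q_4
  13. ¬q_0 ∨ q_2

Unit clause (¬q_2) forces q_2 = False.
In (¬q_0 ∨ q_2) only ¬q_0 is left, so q_0 = False.
In (q_0 ∨ q_3) only q_3 is left, so q_3 = True.
Set q_1 = True.
Set q_4 = True.
All clauses satisfied.

q_0=F, q_1=T, q_2=F, q_3=T, q_4=T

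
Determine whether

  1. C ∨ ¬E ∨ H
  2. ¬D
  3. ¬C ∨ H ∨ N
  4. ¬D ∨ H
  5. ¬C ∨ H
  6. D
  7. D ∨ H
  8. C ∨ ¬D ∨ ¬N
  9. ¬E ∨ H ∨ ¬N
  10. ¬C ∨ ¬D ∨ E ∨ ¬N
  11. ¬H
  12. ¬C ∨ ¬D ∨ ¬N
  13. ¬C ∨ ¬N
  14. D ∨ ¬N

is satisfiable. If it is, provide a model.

Case D = True:
  Clause (¬D) is falsified — contradiction.
Case D = False:
  Clause (D) is falsified — contradiction.
Both cases fail, so the formula is unsatisfiable.

No satisfying assignment exists.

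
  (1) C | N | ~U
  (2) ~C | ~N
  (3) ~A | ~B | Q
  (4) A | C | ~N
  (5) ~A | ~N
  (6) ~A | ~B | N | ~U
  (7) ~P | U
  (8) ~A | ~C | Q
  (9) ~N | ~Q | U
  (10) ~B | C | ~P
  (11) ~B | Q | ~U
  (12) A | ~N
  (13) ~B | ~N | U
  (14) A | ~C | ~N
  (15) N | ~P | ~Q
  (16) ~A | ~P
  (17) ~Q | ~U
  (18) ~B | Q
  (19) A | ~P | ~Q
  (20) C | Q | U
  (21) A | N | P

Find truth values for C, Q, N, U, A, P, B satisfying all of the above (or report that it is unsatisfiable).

C: False, Q: True, N: False, U: False, A: True, P: False, B: False

Set C = False.
Try Q = False:
  (~B | Q) forces B = False.
  (C | Q | U) forces U = True.
  (C | N | ~U) forces N = True.
  (A | C | ~N) forces A = True.
  clause (~A | ~N) is falsified — backtrack.
So Q = True.
  then (~Q | ~U) forces U = False.
  then (~P | U) forces P = False.
  then (~N | ~Q | U) forces N = False.
  then (A | N | P) forces A = True.
Set B = False.
All clauses satisfied.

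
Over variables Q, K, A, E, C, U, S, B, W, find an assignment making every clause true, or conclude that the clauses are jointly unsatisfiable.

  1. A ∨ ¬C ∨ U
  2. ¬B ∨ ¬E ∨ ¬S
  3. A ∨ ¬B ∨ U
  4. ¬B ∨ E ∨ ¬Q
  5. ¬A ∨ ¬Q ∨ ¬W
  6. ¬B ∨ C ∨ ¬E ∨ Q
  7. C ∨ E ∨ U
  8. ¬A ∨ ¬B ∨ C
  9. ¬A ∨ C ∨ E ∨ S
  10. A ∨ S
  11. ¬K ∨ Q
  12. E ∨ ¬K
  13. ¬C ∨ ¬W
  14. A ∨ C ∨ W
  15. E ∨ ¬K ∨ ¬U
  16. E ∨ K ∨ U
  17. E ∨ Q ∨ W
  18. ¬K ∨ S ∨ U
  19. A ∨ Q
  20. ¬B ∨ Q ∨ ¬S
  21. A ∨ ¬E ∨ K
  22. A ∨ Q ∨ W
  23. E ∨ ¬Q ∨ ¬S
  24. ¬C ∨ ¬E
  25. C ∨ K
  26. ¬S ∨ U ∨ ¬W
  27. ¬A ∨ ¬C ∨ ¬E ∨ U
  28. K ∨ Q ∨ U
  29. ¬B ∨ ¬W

Q: True, K: True, A: True, E: True, C: False, U: False, S: True, B: False, W: False

Set Q = True.
Set K = True.
  then (E ∨ ¬K) forces E = True.
  then (¬C ∨ ¬E) forces C = False.
Set A = True.
  then (¬A ∨ ¬Q ∨ ¬W) forces W = False.
  then (¬A ∨ ¬B ∨ C) forces B = False.
Set U = False.
  then (¬K ∨ S ∨ U) forces S = True.
All clauses satisfied.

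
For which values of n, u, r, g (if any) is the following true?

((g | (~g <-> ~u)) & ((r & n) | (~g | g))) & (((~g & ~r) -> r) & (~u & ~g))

n = True; u = False; r = True; g = False

  (g | (~g <-> ~u)) & ((r & n) | (~g | g)) = True
    g | (~g <-> ~u) = True
      ~g <-> ~u = True
        ~g = True
        ~u = True
    (r & n) | (~g | g) = True
      r & n = True
      ~g | g = True
        ~g = True
  ((~g & ~r) -> r) & (~u & ~g) = True
    (~g & ~r) -> r = True
      ~g & ~r = False
        ~g = True
        ~r = False
    ~u & ~g = True
      ~u = True
      ~g = True
Both conjuncts True, so the formula holds.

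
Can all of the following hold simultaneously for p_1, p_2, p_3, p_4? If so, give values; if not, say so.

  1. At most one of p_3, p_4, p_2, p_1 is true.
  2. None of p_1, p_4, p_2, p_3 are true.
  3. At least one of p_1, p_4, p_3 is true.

Case p_3 = True:
  Constraint (2) is violated (p_3=T) — contradiction.
Case p_3 = False:
  (2) forces p_1 = False.
  (2) forces p_4 = False.
  Constraint (3) is violated (p_1=F, p_4=F, p_3=F) — contradiction.
Both cases fail — unsatisfiable.

The formula is unsatisfiable.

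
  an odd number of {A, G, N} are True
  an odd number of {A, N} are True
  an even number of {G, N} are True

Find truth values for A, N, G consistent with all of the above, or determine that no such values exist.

A: True; N: False; G: False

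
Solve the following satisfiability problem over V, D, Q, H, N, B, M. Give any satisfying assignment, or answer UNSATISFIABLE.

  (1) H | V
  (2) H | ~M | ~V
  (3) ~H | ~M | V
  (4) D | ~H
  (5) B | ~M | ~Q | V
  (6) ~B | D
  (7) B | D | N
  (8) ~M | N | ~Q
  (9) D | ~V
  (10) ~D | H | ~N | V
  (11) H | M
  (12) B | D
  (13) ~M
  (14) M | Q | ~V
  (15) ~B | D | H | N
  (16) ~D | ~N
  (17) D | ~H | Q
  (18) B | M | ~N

V = True; D = True; Q = True; H = True; N = False; B = False; M = False

Unit clause (~M) forces M = False.
In (H | M) only H is left, so H = True.
In (D | ~H) only D is left, so D = True.
In (~D | ~N) only ~N is left, so N = False.
Set V = True.
  then (M | Q | ~V) forces Q = True.
Set B = False.
All clauses satisfied.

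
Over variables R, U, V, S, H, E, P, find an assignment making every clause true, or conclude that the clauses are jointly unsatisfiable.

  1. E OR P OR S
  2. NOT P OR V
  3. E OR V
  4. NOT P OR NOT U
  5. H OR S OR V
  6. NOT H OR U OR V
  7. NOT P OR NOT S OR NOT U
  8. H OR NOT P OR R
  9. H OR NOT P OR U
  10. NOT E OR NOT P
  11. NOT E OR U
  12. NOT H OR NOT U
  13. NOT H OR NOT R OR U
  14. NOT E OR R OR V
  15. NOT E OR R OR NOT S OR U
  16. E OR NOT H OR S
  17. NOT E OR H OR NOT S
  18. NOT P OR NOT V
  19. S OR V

Set R = False.
Set U = False.
  then (NOT E OR U) forces E = False.
  then (E OR V) forces V = True.
  then (NOT P OR NOT V) forces P = False.
  then (E OR P OR S) forces S = True.
Set H = False.
All clauses satisfied.

R: False; U: False; V: True; S: True; H: False; E: False; P: False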